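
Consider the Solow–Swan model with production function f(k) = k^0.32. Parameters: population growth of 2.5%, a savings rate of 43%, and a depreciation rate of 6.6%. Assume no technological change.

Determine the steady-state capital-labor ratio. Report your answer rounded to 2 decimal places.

Steady state requires s·f(k) = (n + δ)·k, i.e. s·k^α = (n + δ)·k.
Dividing both sides by k: k^(1−α) = s / (n + δ).
k^0.68 = 0.43 / (0.025 + 0.066) = 0.43 / 0.091 = 4.7253
k* = 4.7253^(1/0.68) ≈ 9.8131

k* ≈ 9.81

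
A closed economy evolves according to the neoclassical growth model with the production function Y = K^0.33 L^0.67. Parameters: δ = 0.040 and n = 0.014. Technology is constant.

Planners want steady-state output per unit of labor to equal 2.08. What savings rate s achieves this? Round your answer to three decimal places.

s ≈ 0.239

Steady state requires s·f(k) = (n + δ)·k, i.e. s·k^α = (n + δ)·k.
Since y* = [s/(n + δ)]^(α/(1−α)), we have s/(n + δ) = (y*)^((1−α)/α) = 2.08^2.0303 = 4.4235.
Therefore s = 4.4235 × (n + δ) = 4.4235 × 0.054 = 0.2389.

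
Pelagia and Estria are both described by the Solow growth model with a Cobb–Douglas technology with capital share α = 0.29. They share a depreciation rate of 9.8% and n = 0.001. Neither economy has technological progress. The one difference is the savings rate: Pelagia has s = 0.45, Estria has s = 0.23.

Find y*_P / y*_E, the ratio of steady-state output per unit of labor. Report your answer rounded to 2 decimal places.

Steady-state y* = [s/(n + δ)]^(α/(1−α)), so the ratio is [ (s_P/(n + δ)_P) / (s_E/(n + δ)_E) ]^0.4085.
s_P/(n + δ)_P = 0.45/0.099 = 4.5455; s_E/(n + δ)_E = 0.23/0.099 = 2.3232.
Ratio = (4.5455/2.3232)^0.4085 = 1.9566^0.4085 ≈ 1.3155

ratio ≈ 1.32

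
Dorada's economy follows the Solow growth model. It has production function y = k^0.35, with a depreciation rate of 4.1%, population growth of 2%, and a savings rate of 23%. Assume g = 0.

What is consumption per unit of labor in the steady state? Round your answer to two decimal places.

c* ≈ 1.57

Steady state requires s·f(k) = (n + δ)·k, i.e. s·k^α = (n + δ)·k.
Rearranging, k^(1−α) = s / (n + δ).
k^0.65 = 0.23 / (0.020 + 0.041) = 0.23 / 0.061 = 3.7705
k* = 3.7705^(1/0.65) ≈ 7.7049
y* = (k*)^α = 7.7049^0.35 ≈ 2.0435
c* = (1 − s)·y* = (1 − 0.23) × 2.0435 ≈ 1.5735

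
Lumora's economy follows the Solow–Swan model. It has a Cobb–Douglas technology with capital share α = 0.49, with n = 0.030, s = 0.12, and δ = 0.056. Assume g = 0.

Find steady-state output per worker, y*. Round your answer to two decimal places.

y* ≈ 1.38

At the steady state, Δk = 0, so s·k^α = (n + δ)·k.
Rearranging, k^(1−α) = s / (n + δ).
k^0.51 = 0.12 / (0.030 + 0.056) = 0.12 / 0.086 = 1.3953
k* = 1.3953^(1/0.51) ≈ 1.9216
y* = (k*)^α = 1.9216^0.49 ≈ 1.3772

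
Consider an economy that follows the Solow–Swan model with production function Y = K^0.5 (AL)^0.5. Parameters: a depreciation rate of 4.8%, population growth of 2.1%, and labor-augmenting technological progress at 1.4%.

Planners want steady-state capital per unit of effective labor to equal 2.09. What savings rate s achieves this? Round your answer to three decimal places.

s ≈ 0.120

In steady state, investment equals break-even investment: s·k^α = (n + g + δ)·k.
So s / (n + g + δ) = (k*)^(1−α) = 2.09^0.5 = 1.4457.
Therefore s = 1.4457 × (n + g + δ) = 1.4457 × 0.083 = 0.1200.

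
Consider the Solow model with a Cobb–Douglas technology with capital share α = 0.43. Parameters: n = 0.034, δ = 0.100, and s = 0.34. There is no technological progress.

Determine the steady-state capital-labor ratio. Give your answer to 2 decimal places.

Steady state requires s·f(k) = (n + δ)·k, i.e. s·k^α = (n + δ)·k.
Dividing both sides by k: k^(1−α) = s / (n + δ).
k^0.57 = 0.34 / (0.034 + 0.100) = 0.34 / 0.134 = 2.5373
k* = 2.5373^(1/0.57) ≈ 5.1218

k* = 5.12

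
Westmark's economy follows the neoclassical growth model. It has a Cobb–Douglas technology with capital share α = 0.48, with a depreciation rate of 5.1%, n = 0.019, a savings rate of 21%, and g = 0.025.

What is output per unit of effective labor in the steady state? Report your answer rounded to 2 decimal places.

y* ≈ 2.08

In steady state, investment equals break-even investment: s·k^α = (n + g + δ)·k.
Rearranging, k^(1−α) = s / (n + g + δ).
k^0.52 = 0.21 / (0.019 + 0.025 + 0.051) = 0.21 / 0.095 = 2.2105
k* = 2.2105^(1/0.52) ≈ 4.5971
y* = (k*)^α = 4.5971^0.48 ≈ 2.0797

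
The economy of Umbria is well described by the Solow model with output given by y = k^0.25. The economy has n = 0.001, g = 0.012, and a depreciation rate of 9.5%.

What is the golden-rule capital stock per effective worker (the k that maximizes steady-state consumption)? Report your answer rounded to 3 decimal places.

k_gold ≈ 3.062

The golden rule sets f'(k) = n + g + δ, i.e. α·k^(α−1) = n + g + δ.
So k^(1−α) = α / (n + g + δ) = 0.25 / 0.108 = 2.3148.
k_gold = 2.3148^(1/0.75) ≈ 3.0621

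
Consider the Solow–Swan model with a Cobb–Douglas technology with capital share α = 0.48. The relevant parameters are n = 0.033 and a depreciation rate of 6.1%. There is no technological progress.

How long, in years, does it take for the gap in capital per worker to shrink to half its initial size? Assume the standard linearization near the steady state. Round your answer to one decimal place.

Near the steady state the convergence rate is λ = (1 − α)(n + δ).
λ = (1 − 0.48) × 0.094 = 0.52 × 0.094 = 0.04888
Half-life = ln 2 / λ = 0.6931 / 0.04888 ≈ 14.18 years

half-life ≈ 14.2 years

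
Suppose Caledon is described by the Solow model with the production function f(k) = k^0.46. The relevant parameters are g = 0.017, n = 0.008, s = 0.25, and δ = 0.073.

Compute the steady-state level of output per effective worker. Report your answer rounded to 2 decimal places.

In steady state, investment equals break-even investment: s·k^α = (n + g + δ)·k.
Dividing both sides by k: k^(1−α) = s / (n + g + δ).
k^0.54 = 0.25 / (0.008 + 0.017 + 0.073) = 0.25 / 0.098 = 2.5510
k* = 2.5510^(1/0.54) ≈ 5.6646
y* = (k*)^α = 5.6646^0.46 ≈ 2.2205

y* = 2.22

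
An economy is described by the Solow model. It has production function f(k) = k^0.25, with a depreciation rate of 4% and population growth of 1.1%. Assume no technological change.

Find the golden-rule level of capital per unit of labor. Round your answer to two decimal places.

k_gold ≈ 8.33

The golden rule sets f'(k) = n + δ, i.e. α·k^(α−1) = n + δ.
So k^(1−α) = α / (n + δ) = 0.25 / 0.051 = 4.9020.
k_gold = 4.9020^(1/0.75) ≈ 8.3272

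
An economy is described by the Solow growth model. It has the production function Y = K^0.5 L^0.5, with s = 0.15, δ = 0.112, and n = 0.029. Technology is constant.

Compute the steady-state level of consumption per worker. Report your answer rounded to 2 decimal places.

c* ≈ 0.90

In steady state, investment equals break-even investment: s·k^α = (n + δ)·k.
Rearranging, k^(1−α) = s / (n + δ).
k^0.5 = 0.15 / (0.029 + 0.112) = 0.15 / 0.141 = 1.0638
k* = 1.0638^(1/0.5) ≈ 1.1317
y* = (k*)^α = 1.1317^0.5 ≈ 1.0638
c* = (1 − s)·y* = (1 − 0.15) × 1.0638 ≈ 0.9042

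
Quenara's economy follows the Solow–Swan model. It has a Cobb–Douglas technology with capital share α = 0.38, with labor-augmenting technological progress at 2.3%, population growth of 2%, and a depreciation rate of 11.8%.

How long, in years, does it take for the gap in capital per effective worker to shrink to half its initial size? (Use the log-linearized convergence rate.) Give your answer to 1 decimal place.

Near the steady state the convergence rate is λ = (1 − α)(n + g + δ).
λ = (1 − 0.38) × 0.161 = 0.62 × 0.161 = 0.09982
Half-life = ln 2 / λ = 0.6931 / 0.09982 ≈ 6.94 years

about 6.9 years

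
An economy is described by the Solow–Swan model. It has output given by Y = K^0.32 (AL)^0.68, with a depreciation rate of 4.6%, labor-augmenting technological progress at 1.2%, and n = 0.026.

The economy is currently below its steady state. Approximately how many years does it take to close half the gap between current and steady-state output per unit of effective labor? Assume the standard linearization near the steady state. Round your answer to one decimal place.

Near the steady state the convergence rate is λ = (1 − α)(n + g + δ).
λ = (1 − 0.32) × 0.084 = 0.68 × 0.084 = 0.05712
Half-life = ln 2 / λ = 0.6931 / 0.05712 ≈ 12.13 years

about 12.1 years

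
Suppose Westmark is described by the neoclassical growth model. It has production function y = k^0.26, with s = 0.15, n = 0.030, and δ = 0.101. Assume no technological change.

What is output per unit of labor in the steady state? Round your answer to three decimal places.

Steady state requires s·f(k) = (n + δ)·k, i.e. s·k^α = (n + δ)·k.
Dividing both sides by k: k^(1−α) = s / (n + δ).
k^0.74 = 0.15 / (0.030 + 0.101) = 0.15 / 0.131 = 1.1450
k* = 1.1450^(1/0.74) ≈ 1.2008
y* = (k*)^α = 1.2008^0.26 ≈ 1.0487

y* = 1.049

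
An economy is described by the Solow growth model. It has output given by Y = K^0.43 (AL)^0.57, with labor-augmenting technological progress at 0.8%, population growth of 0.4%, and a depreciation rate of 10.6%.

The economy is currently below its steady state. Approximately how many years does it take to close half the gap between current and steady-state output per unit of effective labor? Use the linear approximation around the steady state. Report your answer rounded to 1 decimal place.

Near the steady state the convergence rate is λ = (1 − α)(n + g + δ).
λ = (1 − 0.43) × 0.118 = 0.57 × 0.118 = 0.06726
Half-life = ln 2 / λ = 0.6931 / 0.06726 ≈ 10.30 years

half-life ≈ 10.3 years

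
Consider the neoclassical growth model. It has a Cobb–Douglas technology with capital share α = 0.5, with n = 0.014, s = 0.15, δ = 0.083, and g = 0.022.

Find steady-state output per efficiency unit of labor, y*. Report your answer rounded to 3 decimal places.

At the steady state, Δk = 0, so s·k^α = (n + g + δ)·k.
Rearranging, k^(1−α) = s / (n + g + δ).
k^0.5 = 0.15 / (0.014 + 0.022 + 0.083) = 0.15 / 0.119 = 1.2605
k* = 1.2605^(1/0.5) ≈ 1.5889
y* = (k*)^α = 1.5889^0.5 ≈ 1.2605

y* = 1.261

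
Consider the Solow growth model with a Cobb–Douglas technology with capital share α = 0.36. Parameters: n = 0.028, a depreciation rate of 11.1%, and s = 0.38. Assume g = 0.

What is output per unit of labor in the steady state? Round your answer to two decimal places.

y* = 1.76

Steady state requires s·f(k) = (n + δ)·k, i.e. s·k^α = (n + δ)·k.
Dividing both sides by k: k^(1−α) = s / (n + δ).
k^0.64 = 0.38 / (0.028 + 0.111) = 0.38 / 0.139 = 2.7338
k* = 2.7338^(1/0.64) ≈ 4.8134
y* = (k*)^α = 4.8134^0.36 ≈ 1.7607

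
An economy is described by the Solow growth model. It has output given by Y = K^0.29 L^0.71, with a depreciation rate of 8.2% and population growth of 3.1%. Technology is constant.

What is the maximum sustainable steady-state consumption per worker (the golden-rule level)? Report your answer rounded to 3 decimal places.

c_gold ≈ 1.043

At the golden rule, f'(k) = n + δ, so α·k^(α−1) = n + δ and k_gold = (α/(n + δ))^(1/(1−α)).
k_gold = (0.29/0.113)^(1/0.71) = 2.5664^1.4085 ≈ 3.7717
c_gold = f(k_gold) − (n + δ)·k_gold = 1.4696 − 0.113×3.7717 ≈ 1.0434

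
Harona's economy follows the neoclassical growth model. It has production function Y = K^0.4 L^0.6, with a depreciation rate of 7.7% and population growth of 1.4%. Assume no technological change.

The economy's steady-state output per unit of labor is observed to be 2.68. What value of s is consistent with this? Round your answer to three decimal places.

s ≈ 0.399

At the steady state, Δk = 0, so s·k^α = (n + δ)·k.
Since y* = [s/(n + δ)]^(α/(1−α)), we have s/(n + δ) = (y*)^((1−α)/α) = 2.68^1.5 = 4.3873.
Therefore s = 4.3873 × (n + δ) = 4.3873 × 0.091 = 0.3992.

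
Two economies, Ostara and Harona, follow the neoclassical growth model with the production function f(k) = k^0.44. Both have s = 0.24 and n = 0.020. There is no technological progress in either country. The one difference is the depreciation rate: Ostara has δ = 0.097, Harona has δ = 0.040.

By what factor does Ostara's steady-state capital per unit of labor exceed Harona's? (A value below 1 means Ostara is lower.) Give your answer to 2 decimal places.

Steady-state k* = [s/(n + δ)]^(1/(1−α)), so the ratio is [ (s_O/(n + δ)_O) / (s_H/(n + δ)_H) ]^1.7857.
s_O/(n + δ)_O = 0.24/0.117 = 2.0513; s_H/(n + δ)_H = 0.24/0.060 = 4.0000.
Ratio = (2.0513/4.0000)^1.7857 = 0.5128^1.7857 ≈ 0.3034

ratio ≈ 0.30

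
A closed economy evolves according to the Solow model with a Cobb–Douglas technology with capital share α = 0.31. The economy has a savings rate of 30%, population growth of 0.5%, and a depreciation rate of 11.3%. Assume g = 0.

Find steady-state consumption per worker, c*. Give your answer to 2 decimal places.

c* ≈ 1.06

At the steady state, Δk = 0, so s·k^α = (n + δ)·k.
Rearranging, k^(1−α) = s / (n + δ).
k^0.69 = 0.30 / (0.005 + 0.113) = 0.30 / 0.118 = 2.5424
k* = 2.5424^(1/0.69) ≈ 3.8664
y* = (k*)^α = 3.8664^0.31 ≈ 1.5208
c* = (1 − s)·y* = (1 − 0.30) × 1.5208 ≈ 1.0646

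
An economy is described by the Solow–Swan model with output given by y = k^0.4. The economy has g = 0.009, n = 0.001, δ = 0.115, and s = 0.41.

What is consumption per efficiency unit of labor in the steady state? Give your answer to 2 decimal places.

Steady state requires s·f(k) = (n + g + δ)·k, i.e. s·k^α = (n + g + δ)·k.
Dividing both sides by k: k^(1−α) = s / (n + g + δ).
k^0.6 = 0.41 / (0.001 + 0.009 + 0.115) = 0.41 / 0.125 = 3.2800
k* = 3.2800^(1/0.6) ≈ 7.2409
y* = (k*)^α = 7.2409^0.4 ≈ 2.2076
c* = (1 − s)·y* = (1 − 0.41) × 2.2076 ≈ 1.3025

c* = 1.30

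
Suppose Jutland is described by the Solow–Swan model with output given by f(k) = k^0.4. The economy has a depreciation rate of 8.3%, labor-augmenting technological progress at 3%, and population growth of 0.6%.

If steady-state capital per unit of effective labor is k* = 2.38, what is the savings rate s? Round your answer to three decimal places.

s ≈ 0.200

Steady state requires s·f(k) = (n + g + δ)·k, i.e. s·k^α = (n + g + δ)·k.
So s / (n + g + δ) = (k*)^(1−α) = 2.38^0.6 = 1.6825.
Therefore s = 1.6825 × (n + g + δ) = 1.6825 × 0.119 = 0.2002.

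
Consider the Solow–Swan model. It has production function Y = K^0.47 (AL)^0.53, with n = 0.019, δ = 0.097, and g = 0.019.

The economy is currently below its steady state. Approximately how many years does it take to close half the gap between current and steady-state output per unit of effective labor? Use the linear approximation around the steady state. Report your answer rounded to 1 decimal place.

Near the steady state the convergence rate is λ = (1 − α)(n + g + δ).
λ = (1 − 0.47) × 0.135 = 0.53 × 0.135 = 0.07155
Half-life = ln 2 / λ = 0.6931 / 0.07155 ≈ 9.69 years

about 9.7 years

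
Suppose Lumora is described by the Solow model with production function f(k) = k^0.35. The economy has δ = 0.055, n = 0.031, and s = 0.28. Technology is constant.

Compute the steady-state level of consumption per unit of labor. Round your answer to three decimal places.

c* = 1.360

Steady state requires s·f(k) = (n + δ)·k, i.e. s·k^α = (n + δ)·k.
Rearranging, k^(1−α) = s / (n + δ).
k^0.65 = 0.28 / (0.031 + 0.055) = 0.28 / 0.086 = 3.2558
k* = 3.2558^(1/0.65) ≈ 6.1476
y* = (k*)^α = 6.1476^0.35 ≈ 1.8882
c* = (1 − s)·y* = (1 − 0.28) × 1.8882 ≈ 1.3595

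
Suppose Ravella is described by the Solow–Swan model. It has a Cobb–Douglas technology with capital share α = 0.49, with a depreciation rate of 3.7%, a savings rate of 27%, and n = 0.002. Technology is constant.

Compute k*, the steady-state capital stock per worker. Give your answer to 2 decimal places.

k* ≈ 44.43

In steady state, investment equals break-even investment: s·k^α = (n + δ)·k.
Rearranging, k^(1−α) = s / (n + δ).
k^0.51 = 0.27 / (0.002 + 0.037) = 0.27 / 0.039 = 6.9231
k* = 6.9231^(1/0.51) ≈ 44.4271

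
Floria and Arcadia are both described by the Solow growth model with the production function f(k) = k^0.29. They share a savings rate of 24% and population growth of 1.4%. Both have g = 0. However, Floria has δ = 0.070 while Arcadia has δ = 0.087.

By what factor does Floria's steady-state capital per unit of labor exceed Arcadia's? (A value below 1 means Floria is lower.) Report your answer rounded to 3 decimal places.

Steady-state k* = [s/(n + δ)]^(1/(1−α)), so the ratio is [ (s_F/(n + δ)_F) / (s_A/(n + δ)_A) ]^1.4085.
s_F/(n + δ)_F = 0.24/0.084 = 2.8571; s_A/(n + δ)_A = 0.24/0.101 = 2.3762.
Ratio = (2.8571/2.3762)^1.4085 = 1.2024^1.4085 ≈ 1.2964

ratio ≈ 1.296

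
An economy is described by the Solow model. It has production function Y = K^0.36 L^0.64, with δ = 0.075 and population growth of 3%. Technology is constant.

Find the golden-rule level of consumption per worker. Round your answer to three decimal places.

c_gold ≈ 1.280

At the golden rule, f'(k) = n + δ, so α·k^(α−1) = n + δ and k_gold = (α/(n + δ))^(1/(1−α)).
k_gold = (0.36/0.105)^(1/0.64) = 3.4286^1.5625 ≈ 6.8568
c_gold = f(k_gold) − (n + δ)·k_gold = 1.9999 − 0.105×6.8568 ≈ 1.2799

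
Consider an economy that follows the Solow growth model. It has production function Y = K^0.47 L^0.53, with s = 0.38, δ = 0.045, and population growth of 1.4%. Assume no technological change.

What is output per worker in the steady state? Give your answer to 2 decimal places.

y* ≈ 5.22

In steady state, investment equals break-even investment: s·k^α = (n + δ)·k.
Rearranging, k^(1−α) = s / (n + δ).
k^0.53 = 0.38 / (0.014 + 0.045) = 0.38 / 0.059 = 6.4407
k* = 6.4407^(1/0.53) ≈ 33.5961
y* = (k*)^α = 33.5961^0.47 ≈ 5.2162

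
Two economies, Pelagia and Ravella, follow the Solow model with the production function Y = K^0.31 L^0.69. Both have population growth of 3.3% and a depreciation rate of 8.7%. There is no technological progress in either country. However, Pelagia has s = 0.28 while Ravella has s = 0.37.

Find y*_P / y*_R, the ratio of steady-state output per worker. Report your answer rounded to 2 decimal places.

Steady-state y* = [s/(n + δ)]^(α/(1−α)), so the ratio is [ (s_P/(n + δ)_P) / (s_R/(n + δ)_R) ]^0.4493.
s_P/(n + δ)_P = 0.28/0.120 = 2.3333; s_R/(n + δ)_R = 0.37/0.120 = 3.0833.
Ratio = (2.3333/3.0833)^0.4493 = 0.7568^0.4493 ≈ 0.8823

y*_P / y*_R ≈ 0.88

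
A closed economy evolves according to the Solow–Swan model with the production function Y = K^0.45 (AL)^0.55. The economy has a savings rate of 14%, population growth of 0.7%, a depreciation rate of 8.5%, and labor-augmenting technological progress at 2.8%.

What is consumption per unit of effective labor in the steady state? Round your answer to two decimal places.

At the steady state, Δk = 0, so s·k^α = (n + g + δ)·k.
Rearranging, k^(1−α) = s / (n + g + δ).
k^0.55 = 0.14 / (0.007 + 0.028 + 0.085) = 0.14 / 0.120 = 1.1667
k* = 1.1667^(1/0.55) ≈ 1.3236
y* = (k*)^α = 1.3236^0.45 ≈ 1.1345
c* = (1 − s)·y* = (1 − 0.14) × 1.1345 ≈ 0.9757

c* = 0.98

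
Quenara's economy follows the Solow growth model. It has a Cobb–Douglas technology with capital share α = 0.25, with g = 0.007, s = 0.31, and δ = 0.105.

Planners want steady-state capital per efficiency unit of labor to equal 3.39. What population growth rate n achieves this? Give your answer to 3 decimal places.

In steady state, investment equals break-even investment: s·k^α = (n + g + δ)·k.
So s / (n + g + δ) = (k*)^(1−α) = 3.39^0.75 = 2.4983.
Therefore n + g + δ = s / 2.4983 = 0.31 / 2.4983 = 0.1241, so n = 0.1241 − 0.112 = 0.0121.

n ≈ 0.012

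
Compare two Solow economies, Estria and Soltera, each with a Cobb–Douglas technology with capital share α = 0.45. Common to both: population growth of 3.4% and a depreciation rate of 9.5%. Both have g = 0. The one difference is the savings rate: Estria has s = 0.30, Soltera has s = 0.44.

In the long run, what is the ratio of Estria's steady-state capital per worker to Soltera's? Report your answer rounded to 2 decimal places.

Steady-state k* = [s/(n + δ)]^(1/(1−α)), so the ratio is [ (s_E/(n + δ)_E) / (s_S/(n + δ)_S) ]^1.8182.
s_E/(n + δ)_E = 0.30/0.129 = 2.3256; s_S/(n + δ)_S = 0.44/0.129 = 3.4109.
Ratio = (2.3256/3.4109)^1.8182 = 0.6818^1.8182 ≈ 0.4984

k*_E / k*_S ≈ 0.50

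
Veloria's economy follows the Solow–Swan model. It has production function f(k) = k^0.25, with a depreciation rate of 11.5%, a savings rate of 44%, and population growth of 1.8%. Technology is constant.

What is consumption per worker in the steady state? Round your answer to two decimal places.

In steady state, investment equals break-even investment: s·k^α = (n + δ)·k.
Dividing both sides by k: k^(1−α) = s / (n + δ).
k^0.75 = 0.44 / (0.018 + 0.115) = 0.44 / 0.133 = 3.3083
k* = 3.3083^(1/0.75) ≈ 4.9295
y* = (k*)^α = 4.9295^0.25 ≈ 1.4900
c* = (1 − s)·y* = (1 − 0.44) × 1.4900 ≈ 0.8344

c* = 0.83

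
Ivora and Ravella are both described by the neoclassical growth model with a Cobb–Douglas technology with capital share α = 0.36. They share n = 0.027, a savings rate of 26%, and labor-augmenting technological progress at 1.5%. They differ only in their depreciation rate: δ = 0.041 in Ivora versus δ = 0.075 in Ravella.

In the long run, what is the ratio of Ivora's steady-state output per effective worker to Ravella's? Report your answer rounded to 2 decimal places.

ratio ≈ 1.21

Steady-state y* = [s/(n + g + δ)]^(α/(1−α)), so the ratio is [ (s_I/(n + g + δ)_I) / (s_R/(n + g + δ)_R) ]^0.5625.
s_I/(n + g + δ)_I = 0.26/0.083 = 3.1325; s_R/(n + g + δ)_R = 0.26/0.117 = 2.2222.
Ratio = (3.1325/2.2222)^0.5625 = 1.4096^0.5625 ≈ 1.2130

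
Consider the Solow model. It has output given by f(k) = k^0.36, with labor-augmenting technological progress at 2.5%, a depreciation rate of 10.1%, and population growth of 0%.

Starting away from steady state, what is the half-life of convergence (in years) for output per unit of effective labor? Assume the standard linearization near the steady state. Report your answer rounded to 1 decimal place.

t_½ ≈ 8.6 years

Near the steady state the convergence rate is λ = (1 − α)(n + g + δ).
λ = (1 − 0.36) × 0.126 = 0.64 × 0.126 = 0.08064
Half-life = ln 2 / λ = 0.6931 / 0.08064 ≈ 8.59 years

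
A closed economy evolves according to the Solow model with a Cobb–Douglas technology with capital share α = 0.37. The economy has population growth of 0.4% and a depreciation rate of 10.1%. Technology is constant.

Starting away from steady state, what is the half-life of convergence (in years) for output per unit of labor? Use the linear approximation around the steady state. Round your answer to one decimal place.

about 10.5 years

Near the steady state the convergence rate is λ = (1 − α)(n + δ).
λ = (1 − 0.37) × 0.105 = 0.63 × 0.105 = 0.06615
Half-life = ln 2 / λ = 0.6931 / 0.06615 ≈ 10.48 years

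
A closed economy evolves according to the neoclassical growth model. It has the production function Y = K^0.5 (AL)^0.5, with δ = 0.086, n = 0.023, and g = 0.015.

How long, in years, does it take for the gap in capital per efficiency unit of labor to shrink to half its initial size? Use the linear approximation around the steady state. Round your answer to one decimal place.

Near the steady state the convergence rate is λ = (1 − α)(n + g + δ).
λ = (1 − 0.5) × 0.124 = 0.5 × 0.124 = 0.0620
Half-life = ln 2 / λ = 0.6931 / 0.0620 ≈ 11.18 years

about 11.2 years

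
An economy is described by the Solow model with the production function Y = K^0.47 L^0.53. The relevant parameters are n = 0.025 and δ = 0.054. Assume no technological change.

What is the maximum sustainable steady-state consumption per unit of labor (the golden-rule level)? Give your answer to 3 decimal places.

c_gold ≈ 2.577

At the golden rule, f'(k) = n + δ, so α·k^(α−1) = n + δ and k_gold = (α/(n + δ))^(1/(1−α)).
k_gold = (0.47/0.079)^(1/0.53) = 5.9494^1.8868 ≈ 28.9252
c_gold = f(k_gold) − (n + δ)·k_gold = 4.8618 − 0.079×28.9252 ≈ 2.5767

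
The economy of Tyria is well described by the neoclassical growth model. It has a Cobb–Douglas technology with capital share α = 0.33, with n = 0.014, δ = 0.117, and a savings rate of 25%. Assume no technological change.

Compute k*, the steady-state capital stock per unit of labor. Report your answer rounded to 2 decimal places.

In steady state, investment equals break-even investment: s·k^α = (n + δ)·k.
Rearranging, k^(1−α) = s / (n + δ).
k^0.67 = 0.25 / (0.014 + 0.117) = 0.25 / 0.131 = 1.9084
k* = 1.9084^(1/0.67) ≈ 2.6237

k* = 2.62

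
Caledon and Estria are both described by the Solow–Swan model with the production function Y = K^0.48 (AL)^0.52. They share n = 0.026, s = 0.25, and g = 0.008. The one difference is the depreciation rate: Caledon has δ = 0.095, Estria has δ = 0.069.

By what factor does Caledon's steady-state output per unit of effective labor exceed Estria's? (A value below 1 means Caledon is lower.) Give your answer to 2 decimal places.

Steady-state y* = [s/(n + g + δ)]^(α/(1−α)), so the ratio is [ (s_C/(n + g + δ)_C) / (s_E/(n + g + δ)_E) ]^0.9231.
s_C/(n + g + δ)_C = 0.25/0.129 = 1.9380; s_E/(n + g + δ)_E = 0.25/0.103 = 2.4272.
Ratio = (1.9380/2.4272)^0.9231 = 0.7985^0.9231 ≈ 0.8124

y*_C / y*_E ≈ 0.81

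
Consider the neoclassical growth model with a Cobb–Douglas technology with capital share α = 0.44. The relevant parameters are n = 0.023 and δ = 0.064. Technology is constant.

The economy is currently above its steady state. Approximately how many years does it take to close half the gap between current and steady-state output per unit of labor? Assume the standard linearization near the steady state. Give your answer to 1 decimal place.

t_½ ≈ 14.2 years

Near the steady state the convergence rate is λ = (1 − α)(n + δ).
λ = (1 − 0.44) × 0.087 = 0.56 × 0.087 = 0.04872
Half-life = ln 2 / λ = 0.6931 / 0.04872 ≈ 14.23 years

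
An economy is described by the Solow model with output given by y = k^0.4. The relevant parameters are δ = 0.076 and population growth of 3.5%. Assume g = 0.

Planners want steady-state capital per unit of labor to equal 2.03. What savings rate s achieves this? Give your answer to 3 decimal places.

At the steady state, Δk = 0, so s·k^α = (n + δ)·k.
So s / (n + δ) = (k*)^(1−α) = 2.03^0.6 = 1.5293.
Therefore s = 1.5293 × (n + δ) = 1.5293 × 0.111 = 0.1698.

s ≈ 0.170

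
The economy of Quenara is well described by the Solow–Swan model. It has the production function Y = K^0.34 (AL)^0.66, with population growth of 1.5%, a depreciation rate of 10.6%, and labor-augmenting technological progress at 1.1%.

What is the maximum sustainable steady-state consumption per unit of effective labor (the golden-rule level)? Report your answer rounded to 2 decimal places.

At the golden rule, f'(k) = n + g + δ, so α·k^(α−1) = n + g + δ and k_gold = (α/(n + g + δ))^(1/(1−α)).
k_gold = (0.34/0.132)^(1/0.66) = 2.5758^1.5152 ≈ 4.1939
c_gold = f(k_gold) − (n + g + δ)·k_gold = 1.6281 − 0.132×4.1939 ≈ 1.0745

c_gold ≈ 1.07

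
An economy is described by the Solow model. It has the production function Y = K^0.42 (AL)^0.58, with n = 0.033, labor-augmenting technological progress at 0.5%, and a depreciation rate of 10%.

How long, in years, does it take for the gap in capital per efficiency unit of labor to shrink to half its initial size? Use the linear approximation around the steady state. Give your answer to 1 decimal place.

half-life ≈ 8.7 years

Near the steady state the convergence rate is λ = (1 − α)(n + g + δ).
λ = (1 − 0.42) × 0.138 = 0.58 × 0.138 = 0.08004
Half-life = ln 2 / λ = 0.6931 / 0.08004 ≈ 8.66 years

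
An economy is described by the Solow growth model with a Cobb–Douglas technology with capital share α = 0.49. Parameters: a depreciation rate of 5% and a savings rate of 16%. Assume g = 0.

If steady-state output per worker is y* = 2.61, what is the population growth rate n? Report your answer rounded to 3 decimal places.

In steady state, investment equals break-even investment: s·k^α = (n + δ)·k.
Since y* = [s/(n + δ)]^(α/(1−α)), we have s/(n + δ) = (y*)^((1−α)/α) = 2.61^1.0408 = 2.7142.
Therefore n + δ = s / 2.7142 = 0.16 / 2.7142 = 0.0589, so n = 0.0589 − 0.050 = 0.0089.

n ≈ 0.009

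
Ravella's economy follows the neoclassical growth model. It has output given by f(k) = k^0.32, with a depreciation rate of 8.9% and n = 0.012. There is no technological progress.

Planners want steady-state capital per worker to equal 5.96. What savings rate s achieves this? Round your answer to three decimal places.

In steady state, investment equals break-even investment: s·k^α = (n + δ)·k.
So s / (n + δ) = (k*)^(1−α) = 5.96^0.68 = 3.3664.
Therefore s = 3.3664 × (n + δ) = 3.3664 × 0.101 = 0.3400.

s ≈ 0.340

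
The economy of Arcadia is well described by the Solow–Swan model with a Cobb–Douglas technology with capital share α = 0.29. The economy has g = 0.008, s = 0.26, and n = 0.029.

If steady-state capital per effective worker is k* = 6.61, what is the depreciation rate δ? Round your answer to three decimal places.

At the steady state, Δk = 0, so s·k^α = (n + g + δ)·k.
So s / (n + g + δ) = (k*)^(1−α) = 6.61^0.71 = 3.8225.
Therefore n + g + δ = s / 3.8225 = 0.26 / 3.8225 = 0.0680, so δ = 0.0680 − 0.037 = 0.0310.

δ ≈ 0.031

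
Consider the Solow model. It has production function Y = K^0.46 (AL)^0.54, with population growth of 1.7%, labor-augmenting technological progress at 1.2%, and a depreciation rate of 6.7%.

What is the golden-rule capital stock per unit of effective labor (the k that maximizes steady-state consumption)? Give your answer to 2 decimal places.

k_gold ≈ 18.20

The golden rule sets f'(k) = n + g + δ, i.e. α·k^(α−1) = n + g + δ.
So k^(1−α) = α / (n + g + δ) = 0.46 / 0.096 = 4.7917.
k_gold = 4.7917^(1/0.54) ≈ 18.2040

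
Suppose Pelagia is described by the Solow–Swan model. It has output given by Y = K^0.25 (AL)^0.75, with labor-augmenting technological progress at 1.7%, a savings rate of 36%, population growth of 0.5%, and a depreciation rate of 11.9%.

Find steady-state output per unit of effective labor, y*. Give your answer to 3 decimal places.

In steady state, investment equals break-even investment: s·k^α = (n + g + δ)·k.
Dividing both sides by k: k^(1−α) = s / (n + g + δ).
k^0.75 = 0.36 / (0.005 + 0.017 + 0.119) = 0.36 / 0.141 = 2.5532
k* = 2.5532^(1/0.75) ≈ 3.4896
y* = (k*)^α = 3.4896^0.25 ≈ 1.3668

y* ≈ 1.367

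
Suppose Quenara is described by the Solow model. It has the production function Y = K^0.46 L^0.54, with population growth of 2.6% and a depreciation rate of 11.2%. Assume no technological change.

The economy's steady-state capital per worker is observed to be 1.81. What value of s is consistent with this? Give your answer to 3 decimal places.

s ≈ 0.190

At the steady state, Δk = 0, so s·k^α = (n + δ)·k.
So s / (n + δ) = (k*)^(1−α) = 1.81^0.54 = 1.3777.
Therefore s = 1.3777 × (n + δ) = 1.3777 × 0.138 = 0.1901.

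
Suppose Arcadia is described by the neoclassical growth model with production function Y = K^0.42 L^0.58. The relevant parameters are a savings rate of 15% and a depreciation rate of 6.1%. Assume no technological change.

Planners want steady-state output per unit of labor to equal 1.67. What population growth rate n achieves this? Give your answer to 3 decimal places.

At the steady state, Δk = 0, so s·k^α = (n + δ)·k.
Since y* = [s/(n + δ)]^(α/(1−α)), we have s/(n + δ) = (y*)^((1−α)/α) = 1.67^1.381 = 2.0304.
Therefore n + δ = s / 2.0304 = 0.15 / 2.0304 = 0.0739, so n = 0.0739 − 0.061 = 0.0129.

n ≈ 0.013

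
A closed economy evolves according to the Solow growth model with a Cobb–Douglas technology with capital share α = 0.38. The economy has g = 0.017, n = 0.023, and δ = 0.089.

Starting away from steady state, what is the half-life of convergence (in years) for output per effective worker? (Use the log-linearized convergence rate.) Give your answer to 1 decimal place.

half-life ≈ 8.7 years

Near the steady state the convergence rate is λ = (1 − α)(n + g + δ).
λ = (1 − 0.38) × 0.129 = 0.62 × 0.129 = 0.07998
Half-life = ln 2 / λ = 0.6931 / 0.07998 ≈ 8.67 years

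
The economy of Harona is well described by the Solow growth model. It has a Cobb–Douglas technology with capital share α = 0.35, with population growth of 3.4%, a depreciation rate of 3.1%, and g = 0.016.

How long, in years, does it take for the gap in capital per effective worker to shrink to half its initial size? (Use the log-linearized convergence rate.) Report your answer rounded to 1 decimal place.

t_½ ≈ 13.2 years

Near the steady state the convergence rate is λ = (1 − α)(n + g + δ).
λ = (1 − 0.35) × 0.081 = 0.65 × 0.081 = 0.05265
Half-life = ln 2 / λ = 0.6931 / 0.05265 ≈ 13.16 years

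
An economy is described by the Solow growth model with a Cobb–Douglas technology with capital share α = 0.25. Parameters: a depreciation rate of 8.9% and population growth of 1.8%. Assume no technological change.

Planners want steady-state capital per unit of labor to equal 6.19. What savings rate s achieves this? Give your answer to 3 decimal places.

s ≈ 0.420

At the steady state, Δk = 0, so s·k^α = (n + δ)·k.
So s / (n + δ) = (k*)^(1−α) = 6.19^0.75 = 3.9244.
Therefore s = 3.9244 × (n + δ) = 3.9244 × 0.107 = 0.4199.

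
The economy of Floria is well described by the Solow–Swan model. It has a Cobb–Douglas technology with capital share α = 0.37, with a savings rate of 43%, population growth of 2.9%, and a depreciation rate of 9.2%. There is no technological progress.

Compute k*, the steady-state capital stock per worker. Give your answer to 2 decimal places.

k* ≈ 7.48

At the steady state, Δk = 0, so s·k^α = (n + δ)·k.
Rearranging, k^(1−α) = s / (n + δ).
k^0.63 = 0.43 / (0.029 + 0.092) = 0.43 / 0.121 = 3.5537
k* = 3.5537^(1/0.63) ≈ 7.4834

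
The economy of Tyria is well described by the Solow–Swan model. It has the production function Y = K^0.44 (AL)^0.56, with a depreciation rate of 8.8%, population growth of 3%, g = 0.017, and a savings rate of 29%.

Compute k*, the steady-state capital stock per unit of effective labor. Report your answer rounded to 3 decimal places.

k* ≈ 3.917

In steady state, investment equals break-even investment: s·k^α = (n + g + δ)·k.
Dividing both sides by k: k^(1−α) = s / (n + g + δ).
k^0.56 = 0.29 / (0.030 + 0.017 + 0.088) = 0.29 / 0.135 = 2.1481
k* = 2.1481^(1/0.56) ≈ 3.9170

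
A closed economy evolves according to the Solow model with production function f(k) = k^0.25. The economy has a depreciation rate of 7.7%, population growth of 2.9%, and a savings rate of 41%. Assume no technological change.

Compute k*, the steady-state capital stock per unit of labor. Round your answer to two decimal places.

k* = 6.07

At the steady state, Δk = 0, so s·k^α = (n + δ)·k.
Rearranging, k^(1−α) = s / (n + δ).
k^0.75 = 0.41 / (0.029 + 0.077) = 0.41 / 0.106 = 3.8679
k* = 3.8679^(1/0.75) ≈ 6.0716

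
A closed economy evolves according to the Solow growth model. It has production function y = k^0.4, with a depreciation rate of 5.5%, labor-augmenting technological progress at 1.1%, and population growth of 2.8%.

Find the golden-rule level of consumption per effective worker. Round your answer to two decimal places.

At the golden rule, f'(k) = n + g + δ, so α·k^(α−1) = n + g + δ and k_gold = (α/(n + g + δ))^(1/(1−α)).
k_gold = (0.4/0.094)^(1/0.6) = 4.2553^1.6667 ≈ 11.1748
c_gold = f(k_gold) − (n + g + δ)·k_gold = 2.6260 − 0.094×11.1748 ≈ 1.5756

c_gold ≈ 1.58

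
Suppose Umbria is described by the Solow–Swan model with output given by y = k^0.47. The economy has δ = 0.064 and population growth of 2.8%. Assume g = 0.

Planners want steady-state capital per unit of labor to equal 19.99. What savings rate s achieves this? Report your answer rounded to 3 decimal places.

At the steady state, Δk = 0, so s·k^α = (n + δ)·k.
So s / (n + δ) = (k*)^(1−α) = 19.99^0.53 = 4.8914.
Therefore s = 4.8914 × (n + δ) = 4.8914 × 0.092 = 0.4500.

s ≈ 0.450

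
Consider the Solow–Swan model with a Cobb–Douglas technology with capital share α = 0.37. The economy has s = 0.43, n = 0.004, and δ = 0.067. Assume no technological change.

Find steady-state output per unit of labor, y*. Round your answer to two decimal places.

At the steady state, Δk = 0, so s·k^α = (n + δ)·k.
Dividing both sides by k: k^(1−α) = s / (n + δ).
k^0.63 = 0.43 / (0.004 + 0.067) = 0.43 / 0.071 = 6.0563
k* = 6.0563^(1/0.63) ≈ 17.4421
y* = (k*)^α = 17.4421^0.37 ≈ 2.8800

y* = 2.88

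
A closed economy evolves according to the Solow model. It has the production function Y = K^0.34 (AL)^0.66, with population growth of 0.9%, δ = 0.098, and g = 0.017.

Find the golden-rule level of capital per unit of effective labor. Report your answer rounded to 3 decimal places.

The golden rule sets f'(k) = n + g + δ, i.e. α·k^(α−1) = n + g + δ.
So k^(1−α) = α / (n + g + δ) = 0.34 / 0.124 = 2.7419.
k_gold = 2.7419^(1/0.66) ≈ 4.6101

k_gold ≈ 4.610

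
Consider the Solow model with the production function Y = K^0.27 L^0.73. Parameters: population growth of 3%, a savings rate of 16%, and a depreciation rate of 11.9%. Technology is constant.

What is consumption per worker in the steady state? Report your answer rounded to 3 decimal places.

c* ≈ 0.862

In steady state, investment equals break-even investment: s·k^α = (n + δ)·k.
Dividing both sides by k: k^(1−α) = s / (n + δ).
k^0.73 = 0.16 / (0.030 + 0.119) = 0.16 / 0.149 = 1.0738
k* = 1.0738^(1/0.73) ≈ 1.1025
y* = (k*)^α = 1.1025^0.27 ≈ 1.0267
c* = (1 − s)·y* = (1 − 0.16) × 1.0267 ≈ 0.8624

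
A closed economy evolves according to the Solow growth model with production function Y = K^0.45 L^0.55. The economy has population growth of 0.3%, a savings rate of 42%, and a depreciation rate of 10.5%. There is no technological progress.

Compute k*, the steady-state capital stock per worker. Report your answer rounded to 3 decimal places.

Steady state requires s·f(k) = (n + δ)·k, i.e. s·k^α = (n + δ)·k.
Dividing both sides by k: k^(1−α) = s / (n + δ).
k^0.55 = 0.42 / (0.003 + 0.105) = 0.42 / 0.108 = 3.8889
k* = 3.8889^(1/0.55) ≈ 11.8144

k* = 11.814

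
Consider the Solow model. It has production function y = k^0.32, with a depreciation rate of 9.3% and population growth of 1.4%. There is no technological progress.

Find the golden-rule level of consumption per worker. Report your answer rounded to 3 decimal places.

At the golden rule, f'(k) = n + δ, so α·k^(α−1) = n + δ and k_gold = (α/(n + δ))^(1/(1−α)).
k_gold = (0.32/0.107)^(1/0.68) = 2.9907^1.4706 ≈ 5.0081
c_gold = f(k_gold) − (n + δ)·k_gold = 1.6745 − 0.107×5.0081 ≈ 1.1386

c_gold ≈ 1.139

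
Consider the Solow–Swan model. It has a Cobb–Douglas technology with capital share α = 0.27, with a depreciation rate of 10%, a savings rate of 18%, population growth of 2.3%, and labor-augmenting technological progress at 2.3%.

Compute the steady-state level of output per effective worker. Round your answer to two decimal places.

Steady state requires s·f(k) = (n + g + δ)·k, i.e. s·k^α = (n + g + δ)·k.
Rearranging, k^(1−α) = s / (n + g + δ).
k^0.73 = 0.18 / (0.023 + 0.023 + 0.100) = 0.18 / 0.146 = 1.2329
k* = 1.2329^(1/0.73) ≈ 1.3322
y* = (k*)^α = 1.3322^0.27 ≈ 1.0805

y* ≈ 1.08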